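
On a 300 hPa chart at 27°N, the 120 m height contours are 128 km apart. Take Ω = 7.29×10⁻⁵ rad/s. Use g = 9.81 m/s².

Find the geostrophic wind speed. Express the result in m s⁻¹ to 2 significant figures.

Coriolis parameter at 27°N:
f = 2Ω sin φ = 2 × 7.29×10⁻⁵ × sin 27° = 6.62×10⁻⁵ s⁻¹
Height gradient: |∂Z/∂n| = 120 m / 128000 m = 9.38×10⁻⁴
On a pressure surface, geostrophic balance gives V_g = (g/f)|∂Z/∂n|:
V_g = 9.81 × 9.38×10⁻⁴ / 6.62×10⁻⁵ = 139 m/s

140 m s⁻¹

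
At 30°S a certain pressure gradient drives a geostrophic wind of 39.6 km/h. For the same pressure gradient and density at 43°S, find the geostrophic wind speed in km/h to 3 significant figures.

With the same pressure gradient and density, V_g ∝ 1/f ∝ 1/sin φ.
V₂ = V₁ · sin φ₁ / sin φ₂ = 39.6 × sin 30° / sin 43°
V₂ = 39.6 × 0.5000/0.6820 = 29.0 km/h

29.0 km/h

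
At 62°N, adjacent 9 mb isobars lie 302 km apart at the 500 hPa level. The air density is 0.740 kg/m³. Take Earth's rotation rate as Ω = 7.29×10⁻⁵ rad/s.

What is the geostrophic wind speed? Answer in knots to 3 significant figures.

Coriolis parameter at 62°N:
f = 2Ω sin φ = 2 × 7.29×10⁻⁵ × sin 62° = 1.29×10⁻⁴ s⁻¹
Pressure gradient: |∂P/∂n| = 900 Pa / 302000 m = 2.98×10⁻³ Pa/m
Geostrophic balance (pressure-gradient force = Coriolis force):
V_g = (1/(fρ)) |∂P/∂n| = 2.98×10⁻³ / (1.29×10⁻⁴ × 0.740) = 31.3 m/s
Converting: 31.3 m/s × 1.944 = 60.8 knots

60.8 knots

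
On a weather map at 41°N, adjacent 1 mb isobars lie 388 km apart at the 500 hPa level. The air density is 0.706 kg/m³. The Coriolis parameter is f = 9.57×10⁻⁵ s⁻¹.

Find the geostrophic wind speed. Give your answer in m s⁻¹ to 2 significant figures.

Pressure gradient: |∂P/∂n| = 100 Pa / 388000 m = 2.58×10⁻⁴ Pa/m
Geostrophic balance (pressure-gradient force = Coriolis force):
V_g = (1/(fρ)) |∂P/∂n| = 2.58×10⁻⁴ / (9.57×10⁻⁵ × 0.706) = 3.81 m/s

3.8 m s⁻¹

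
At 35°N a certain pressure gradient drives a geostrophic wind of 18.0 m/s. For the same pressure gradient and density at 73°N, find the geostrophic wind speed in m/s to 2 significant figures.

With the same pressure gradient and density, V_g ∝ 1/f ∝ 1/sin φ.
V₂ = V₁ · sin φ₁ / sin φ₂ = 18.0 × sin 35° / sin 73°
V₂ = 18.0 × 0.5736/0.9563 = 11 m/s

11 m/s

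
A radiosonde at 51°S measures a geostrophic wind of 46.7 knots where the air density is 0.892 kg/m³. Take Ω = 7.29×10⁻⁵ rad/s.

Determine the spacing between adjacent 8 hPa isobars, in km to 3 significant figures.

Coriolis parameter at 51°S:
f = 2Ω sin φ = 2 × 7.29×10⁻⁵ × sin 51° = 1.13×10⁻⁴ s⁻¹
Wind speed in SI: 46.7 knots = 24.0 m/s
Geostrophic balance rearranged: |∂P/∂n| = f ρ V_g
|∂P/∂n| = 1.13×10⁻⁴ × 0.892 × 24.0 = 2.43×10⁻³ Pa/m
Isobar spacing: Δn = ΔP/|∂P/∂n| = 800 Pa / 2.43×10⁻³ Pa/m = 329466 m ≈ 329 km

329 km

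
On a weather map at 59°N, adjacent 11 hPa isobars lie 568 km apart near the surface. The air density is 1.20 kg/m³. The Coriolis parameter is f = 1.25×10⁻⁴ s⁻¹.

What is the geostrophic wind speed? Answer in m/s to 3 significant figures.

Pressure gradient: |∂P/∂n| = 1100 Pa / 568000 m = 1.94×10⁻³ Pa/m
Geostrophic balance (pressure-gradient force = Coriolis force):
V_g = (1/(fρ)) |∂P/∂n| = 1.94×10⁻³ / (1.25×10⁻⁴ × 1.20) = 12.9 m/s

12.9 m/s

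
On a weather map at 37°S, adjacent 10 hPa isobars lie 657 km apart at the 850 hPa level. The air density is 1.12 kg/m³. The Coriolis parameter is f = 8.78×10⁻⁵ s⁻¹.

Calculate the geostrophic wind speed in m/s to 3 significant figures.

15.5 m/s

Pressure gradient: |∂P/∂n| = 1000 Pa / 657000 m = 1.52×10⁻³ Pa/m
Geostrophic balance (pressure-gradient force = Coriolis force):
V_g = (1/(fρ)) |∂P/∂n| = 1.52×10⁻³ / (8.78×10⁻⁵ × 1.12) = 15.5 m/s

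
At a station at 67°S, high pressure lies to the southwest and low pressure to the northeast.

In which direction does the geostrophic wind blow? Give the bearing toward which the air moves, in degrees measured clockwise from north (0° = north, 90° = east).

The pressure-gradient force points toward the northeast (bearing 045°).
Geostrophic balance: in the Southern Hemisphere the Coriolis force deflects motion to the left, so the geostrophic wind blows 90° to the left of the pressure-gradient force (low pressure on the right).
Rotating 045° by 90° counterclockwise gives 315° — the wind blows toward the northwest.

315°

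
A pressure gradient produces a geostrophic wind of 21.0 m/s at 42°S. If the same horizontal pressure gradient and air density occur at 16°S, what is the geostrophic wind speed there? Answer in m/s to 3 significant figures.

51.0 m/s

With the same pressure gradient and density, V_g ∝ 1/f ∝ 1/sin φ.
V₂ = V₁ · sin φ₁ / sin φ₂ = 21.0 × sin 42° / sin 16°
V₂ = 21.0 × 0.6691/0.2756 = 51.0 m/s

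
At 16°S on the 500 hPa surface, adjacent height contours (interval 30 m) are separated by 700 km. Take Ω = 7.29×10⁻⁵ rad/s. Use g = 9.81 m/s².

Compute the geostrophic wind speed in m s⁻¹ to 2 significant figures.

Coriolis parameter at 16°S:
f = 2Ω sin φ = 2 × 7.29×10⁻⁵ × sin 16° = 4.02×10⁻⁵ s⁻¹
Height gradient: |∂Z/∂n| = 30 m / 700000 m = 4.29×10⁻⁵
On a pressure surface, geostrophic balance gives V_g = (g/f)|∂Z/∂n|:
V_g = 9.81 × 4.29×10⁻⁵ / 4.02×10⁻⁵ = 10.5 m/s

10 m s⁻¹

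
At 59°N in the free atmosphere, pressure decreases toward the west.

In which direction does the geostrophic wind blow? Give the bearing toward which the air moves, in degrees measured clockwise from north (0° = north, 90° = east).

The pressure-gradient force points toward the west (bearing 270°).
Geostrophic balance: in the Northern Hemisphere the Coriolis force deflects motion to the right, so the geostrophic wind blows 90° to the right of the pressure-gradient force (low pressure on the left).
Rotating 270° by 90° clockwise gives 000° — the wind blows toward the north.

000°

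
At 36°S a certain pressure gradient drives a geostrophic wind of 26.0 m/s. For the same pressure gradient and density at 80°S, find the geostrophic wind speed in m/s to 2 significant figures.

16 m/s

With the same pressure gradient and density, V_g ∝ 1/f ∝ 1/sin φ.
V₂ = V₁ · sin φ₁ / sin φ₂ = 26.0 × sin 36° / sin 80°
V₂ = 26.0 × 0.5878/0.9848 = 16 m/s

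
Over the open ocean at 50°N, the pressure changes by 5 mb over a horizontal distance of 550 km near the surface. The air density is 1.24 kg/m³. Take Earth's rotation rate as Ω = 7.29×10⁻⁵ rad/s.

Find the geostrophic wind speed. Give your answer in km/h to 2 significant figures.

Coriolis parameter at 50°N:
f = 2Ω sin φ = 2 × 7.29×10⁻⁵ × sin 50° = 1.12×10⁻⁴ s⁻¹
Pressure gradient: |∂P/∂n| = 500 Pa / 550000 m = 9.09×10⁻⁴ Pa/m
Geostrophic balance (pressure-gradient force = Coriolis force):
V_g = (1/(fρ)) |∂P/∂n| = 9.09×10⁻⁴ / (1.12×10⁻⁴ × 1.24) = 6.56 m/s
Converting: 6.56 m/s × 3.6 = 24 km/h

24 km/h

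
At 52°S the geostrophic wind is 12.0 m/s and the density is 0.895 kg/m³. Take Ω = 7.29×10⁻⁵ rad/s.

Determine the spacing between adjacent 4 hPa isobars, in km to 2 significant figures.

Coriolis parameter at 52°S:
f = 2Ω sin φ = 2 × 7.29×10⁻⁵ × sin 52° = 1.15×10⁻⁴ s⁻¹
Geostrophic balance rearranged: |∂P/∂n| = f ρ V_g
|∂P/∂n| = 1.15×10⁻⁴ × 0.895 × 12.0 = 1.23×10⁻³ Pa/m
Isobar spacing: Δn = ΔP/|∂P/∂n| = 400 Pa / 1.23×10⁻³ Pa/m = 324165 m ≈ 320 km

320 km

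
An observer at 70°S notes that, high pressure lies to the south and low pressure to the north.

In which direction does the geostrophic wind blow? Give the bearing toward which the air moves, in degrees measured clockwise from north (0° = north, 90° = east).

270°

The pressure-gradient force points toward the north (bearing 000°).
Geostrophic balance: in the Southern Hemisphere the Coriolis force deflects motion to the left, so the geostrophic wind blows 90° to the left of the pressure-gradient force (low pressure on the right).
Rotating 000° by 90° counterclockwise gives 270° — the wind blows toward the west.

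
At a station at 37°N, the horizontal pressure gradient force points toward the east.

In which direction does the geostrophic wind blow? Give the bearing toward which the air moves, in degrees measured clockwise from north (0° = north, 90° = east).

180°

The pressure-gradient force points toward the east (bearing 090°).
Geostrophic balance: in the Northern Hemisphere the Coriolis force deflects motion to the right, so the geostrophic wind blows 90° to the right of the pressure-gradient force (low pressure on the left).
Rotating 090° by 90° clockwise gives 180° — the wind blows toward the south.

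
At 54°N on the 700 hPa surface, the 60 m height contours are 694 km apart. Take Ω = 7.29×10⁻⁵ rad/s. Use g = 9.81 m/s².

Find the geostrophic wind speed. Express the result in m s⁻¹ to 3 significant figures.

Coriolis parameter at 54°N:
f = 2Ω sin φ = 2 × 7.29×10⁻⁵ × sin 54° = 1.18×10⁻⁴ s⁻¹
Height gradient: |∂Z/∂n| = 60 m / 694000 m = 8.65×10⁻⁵
On a pressure surface, geostrophic balance gives V_g = (g/f)|∂Z/∂n|:
V_g = 9.81 × 8.65×10⁻⁵ / 1.18×10⁻⁴ = 7.19 m/s

7.19 m s⁻¹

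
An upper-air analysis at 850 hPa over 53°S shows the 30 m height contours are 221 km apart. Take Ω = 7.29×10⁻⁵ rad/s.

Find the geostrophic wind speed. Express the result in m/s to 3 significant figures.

Coriolis parameter at 53°S:
f = 2Ω sin φ = 2 × 7.29×10⁻⁵ × sin 53° = 1.16×10⁻⁴ s⁻¹
Height gradient: |∂Z/∂n| = 30 m / 221000 m = 1.36×10⁻⁴
On a pressure surface, geostrophic balance gives V_g = (g/f)|∂Z/∂n|:
V_g = 9.81 × 1.36×10⁻⁴ / 1.16×10⁻⁴ = 11.4 m/s

11.4 m/s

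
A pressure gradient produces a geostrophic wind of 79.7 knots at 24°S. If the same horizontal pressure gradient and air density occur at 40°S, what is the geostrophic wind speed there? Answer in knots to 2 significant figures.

50 knots

With the same pressure gradient and density, V_g ∝ 1/f ∝ 1/sin φ.
V₂ = V₁ · sin φ₁ / sin φ₂ = 79.7 × sin 24° / sin 40°
V₂ = 79.7 × 0.4067/0.6428 = 50 knots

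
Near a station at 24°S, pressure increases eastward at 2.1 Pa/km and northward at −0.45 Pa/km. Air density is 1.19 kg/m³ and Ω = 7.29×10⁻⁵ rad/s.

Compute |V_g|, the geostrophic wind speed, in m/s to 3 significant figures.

30.4 m/s

Coriolis parameter at 24°S:
f = 2Ω sin φ = 2 × 7.29×10⁻⁵ × sin 24° = 5.93×10⁻⁵ s⁻¹
In the Southern Hemisphere f is negative: f = −5.93×10⁻⁵ s⁻¹.
Component geostrophic relations (x east, y north):
u_g = −(1/(fρ)) ∂P/∂y,  v_g = (1/(fρ)) ∂P/∂x
u_g = −(−0.45×10⁻³)/(−5.93×10⁻⁵ × 1.19) = −6.38 m/s;  v_g = (2.1×10⁻³)/(−5.93×10⁻⁵ × 1.19) = −29.8 m/s
|V_g| = √(u_g² + v_g²) = 30.4 m/s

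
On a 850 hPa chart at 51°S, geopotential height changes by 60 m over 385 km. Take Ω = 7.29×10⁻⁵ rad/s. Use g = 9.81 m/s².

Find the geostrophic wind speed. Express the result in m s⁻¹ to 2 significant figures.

13 m s⁻¹

Coriolis parameter at 51°S:
f = 2Ω sin φ = 2 × 7.29×10⁻⁵ × sin 51° = 1.13×10⁻⁴ s⁻¹
Height gradient: |∂Z/∂n| = 60 m / 385000 m = 1.56×10⁻⁴
On a pressure surface, geostrophic balance gives V_g = (g/f)|∂Z/∂n|:
V_g = 9.81 × 1.56×10⁻⁴ / 1.13×10⁻⁴ = 13.5 m/s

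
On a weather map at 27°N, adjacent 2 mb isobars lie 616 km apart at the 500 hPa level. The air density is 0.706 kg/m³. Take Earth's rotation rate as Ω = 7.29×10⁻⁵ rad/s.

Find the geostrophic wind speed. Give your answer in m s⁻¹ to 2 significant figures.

Coriolis parameter at 27°N:
f = 2Ω sin φ = 2 × 7.29×10⁻⁵ × sin 27° = 6.62×10⁻⁵ s⁻¹
Pressure gradient: |∂P/∂n| = 200 Pa / 616000 m = 3.25×10⁻⁴ Pa/m
Geostrophic balance (pressure-gradient force = Coriolis force):
V_g = (1/(fρ)) |∂P/∂n| = 3.25×10⁻⁴ / (6.62×10⁻⁵ × 0.706) = 6.95 m/s

6.9 m s⁻¹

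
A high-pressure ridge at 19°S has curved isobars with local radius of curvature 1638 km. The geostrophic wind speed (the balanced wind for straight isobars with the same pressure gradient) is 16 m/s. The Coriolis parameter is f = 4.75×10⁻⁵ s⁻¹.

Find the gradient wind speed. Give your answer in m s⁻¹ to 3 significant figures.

Around a high, pressure-gradient force acts outward with centrifugal, so Coriolis balances both:
fV = (1/ρ)|∂P/∂n| + V²/R  →  V² − fR·V + fR·V_g = 0
With fR = 4.75×10⁻⁵ × 1638×10³ m = 77.8 m/s:
V = [fR − √((fR)² − 4 fR V_g)]/2 = [77.8 − √(77.8² − 4×77.8×16)]/2 = 22.5 m/s
Supergeostrophic (V > V_g = 16 m/s), as expected around a high.

22.5 m s⁻¹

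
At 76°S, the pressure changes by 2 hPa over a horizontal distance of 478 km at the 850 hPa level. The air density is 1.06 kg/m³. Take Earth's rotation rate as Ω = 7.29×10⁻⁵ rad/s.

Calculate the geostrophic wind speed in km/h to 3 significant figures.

Coriolis parameter at 76°S:
f = 2Ω sin φ = 2 × 7.29×10⁻⁵ × sin 76° = 1.41×10⁻⁴ s⁻¹
Pressure gradient: |∂P/∂n| = 200 Pa / 478000 m = 4.18×10⁻⁴ Pa/m
Geostrophic balance (pressure-gradient force = Coriolis force):
V_g = (1/(fρ)) |∂P/∂n| = 4.18×10⁻⁴ / (1.41×10⁻⁴ × 1.06) = 2.79 m/s
Converting: 2.79 m/s × 3.6 = 10.0 km/h

10.0 km/h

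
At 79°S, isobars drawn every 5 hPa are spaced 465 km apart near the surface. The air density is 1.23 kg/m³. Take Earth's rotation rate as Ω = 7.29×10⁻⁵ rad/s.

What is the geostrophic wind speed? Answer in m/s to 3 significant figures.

Coriolis parameter at 79°S:
f = 2Ω sin φ = 2 × 7.29×10⁻⁵ × sin 79° = 1.43×10⁻⁴ s⁻¹
Pressure gradient: |∂P/∂n| = 500 Pa / 465000 m = 1.08×10⁻³ Pa/m
Geostrophic balance (pressure-gradient force = Coriolis force):
V_g = (1/(fρ)) |∂P/∂n| = 1.08×10⁻³ / (1.43×10⁻⁴ × 1.23) = 6.11 m/s

6.11 m/s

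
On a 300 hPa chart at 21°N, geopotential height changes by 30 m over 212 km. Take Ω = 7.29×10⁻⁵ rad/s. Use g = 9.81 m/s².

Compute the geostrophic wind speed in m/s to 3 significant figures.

Coriolis parameter at 21°N:
f = 2Ω sin φ = 2 × 7.29×10⁻⁵ × sin 21° = 5.23×10⁻⁵ s⁻¹
Height gradient: |∂Z/∂n| = 30 m / 212000 m = 1.42×10⁻⁴
On a pressure surface, geostrophic balance gives V_g = (g/f)|∂Z/∂n|:
V_g = 9.81 × 1.42×10⁻⁴ / 5.23×10⁻⁵ = 26.6 m/s

26.6 m/s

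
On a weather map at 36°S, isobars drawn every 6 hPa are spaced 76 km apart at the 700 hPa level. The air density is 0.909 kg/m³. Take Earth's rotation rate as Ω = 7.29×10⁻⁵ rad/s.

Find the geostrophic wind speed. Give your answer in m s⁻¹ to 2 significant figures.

100 m s⁻¹

Coriolis parameter at 36°S:
f = 2Ω sin φ = 2 × 7.29×10⁻⁵ × sin 36° = 8.57×10⁻⁵ s⁻¹
Pressure gradient: |∂P/∂n| = 600 Pa / 76000 m = 7.89×10⁻³ Pa/m
Geostrophic balance (pressure-gradient force = Coriolis force):
V_g = (1/(fρ)) |∂P/∂n| = 7.89×10⁻³ / (8.57×10⁻⁵ × 0.909) = 101 m/s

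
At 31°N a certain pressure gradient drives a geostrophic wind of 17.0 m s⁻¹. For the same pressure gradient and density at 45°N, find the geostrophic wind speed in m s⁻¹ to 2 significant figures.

With the same pressure gradient and density, V_g ∝ 1/f ∝ 1/sin φ.
V₂ = V₁ · sin φ₁ / sin φ₂ = 17.0 × sin 31° / sin 45°
V₂ = 17.0 × 0.5150/0.7071 = 12 m s⁻¹

12 m s⁻¹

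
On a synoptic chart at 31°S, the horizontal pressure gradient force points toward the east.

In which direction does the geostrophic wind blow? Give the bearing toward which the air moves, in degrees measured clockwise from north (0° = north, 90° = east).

The pressure-gradient force points toward the east (bearing 090°).
Geostrophic balance: in the Southern Hemisphere the Coriolis force deflects motion to the left, so the geostrophic wind blows 90° to the left of the pressure-gradient force (low pressure on the right).
Rotating 090° by 90° counterclockwise gives 000° — the wind blows toward the north.

000°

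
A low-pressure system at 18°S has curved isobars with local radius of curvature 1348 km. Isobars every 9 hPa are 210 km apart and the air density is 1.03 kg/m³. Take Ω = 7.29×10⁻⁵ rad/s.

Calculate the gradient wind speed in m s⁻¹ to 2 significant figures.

50 m s⁻¹

Coriolis parameter at 18°S:
f = 2Ω sin φ = 2 × 7.29×10⁻⁵ × sin 18° = 4.51×10⁻⁵ s⁻¹
Pressure gradient: |∂P/∂n| = 900 Pa / 210000 m = 4.29×10⁻³ Pa/m
Geostrophic speed: V_g = |∂P/∂n|/(fρ) = 4.29×10⁻³/(4.51×10⁻⁵ × 1.03) = 92.4 m/s
Around a low, centrifugal force acts outward with Coriolis, so pressure-gradient force balances both:
(1/ρ)|∂P/∂n| = fV + V²/R  →  V² + fR·V − fR·V_g = 0
With fR = 4.51×10⁻⁵ × 1348×10³ m = 60.7 m/s:
V = [−fR + √((fR)² + 4 fR V_g)]/2 = [−60.7 + √(60.7² + 4×60.7×92.4)]/2 = 50.4 m/s
Subgeostrophic (V < V_g = 92.4 m/s), as expected around a low.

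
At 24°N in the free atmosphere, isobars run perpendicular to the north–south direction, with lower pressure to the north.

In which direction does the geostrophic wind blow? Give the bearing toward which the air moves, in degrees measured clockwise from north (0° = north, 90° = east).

The pressure-gradient force points toward the north (bearing 000°).
Geostrophic balance: in the Northern Hemisphere the Coriolis force deflects motion to the right, so the geostrophic wind blows 90° to the right of the pressure-gradient force (low pressure on the left).
Rotating 000° by 90° clockwise gives 090° — the wind blows toward the east.

090°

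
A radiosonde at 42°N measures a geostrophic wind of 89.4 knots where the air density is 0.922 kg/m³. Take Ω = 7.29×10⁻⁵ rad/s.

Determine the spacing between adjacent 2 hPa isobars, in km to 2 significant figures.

Coriolis parameter at 42°N:
f = 2Ω sin φ = 2 × 7.29×10⁻⁵ × sin 42° = 9.76×10⁻⁵ s⁻¹
Wind speed in SI: 89.4 knots = 46.0 m/s
Geostrophic balance rearranged: |∂P/∂n| = f ρ V_g
|∂P/∂n| = 9.76×10⁻⁵ × 0.922 × 46.0 = 4.14×10⁻³ Pa/m
Isobar spacing: Δn = ΔP/|∂P/∂n| = 200 Pa / 4.14×10⁻³ Pa/m = 48345 m ≈ 48 km

48 km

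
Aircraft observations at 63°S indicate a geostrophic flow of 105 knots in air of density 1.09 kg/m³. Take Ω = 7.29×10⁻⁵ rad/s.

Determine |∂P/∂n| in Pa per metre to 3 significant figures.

Coriolis parameter at 63°S:
f = 2Ω sin φ = 2 × 7.29×10⁻⁵ × sin 63° = 1.30×10⁻⁴ s⁻¹
Wind speed in SI: 105 knots = 54.0 m/s
Geostrophic balance rearranged: |∂P/∂n| = f ρ V_g
|∂P/∂n| = 1.30×10⁻⁴ × 1.09 × 54.0 = 7.65×10⁻³ Pa/m

7.65×10⁻³ Pa/m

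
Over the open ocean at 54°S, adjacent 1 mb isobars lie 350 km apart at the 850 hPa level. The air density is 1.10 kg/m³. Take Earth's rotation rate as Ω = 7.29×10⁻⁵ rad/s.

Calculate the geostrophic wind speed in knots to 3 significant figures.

4.28 knots

Coriolis parameter at 54°S:
f = 2Ω sin φ = 2 × 7.29×10⁻⁵ × sin 54° = 1.18×10⁻⁴ s⁻¹
Pressure gradient: |∂P/∂n| = 100 Pa / 350000 m = 2.86×10⁻⁴ Pa/m
Geostrophic balance (pressure-gradient force = Coriolis force):
V_g = (1/(fρ)) |∂P/∂n| = 2.86×10⁻⁴ / (1.18×10⁻⁴ × 1.10) = 2.20 m/s
Converting: 2.20 m/s × 1.944 = 4.28 knots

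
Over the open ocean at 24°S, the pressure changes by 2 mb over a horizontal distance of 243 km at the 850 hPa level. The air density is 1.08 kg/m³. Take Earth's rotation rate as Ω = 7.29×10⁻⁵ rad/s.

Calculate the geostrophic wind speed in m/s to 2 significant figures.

13 m/s

Coriolis parameter at 24°S:
f = 2Ω sin φ = 2 × 7.29×10⁻⁵ × sin 24° = 5.93×10⁻⁵ s⁻¹
Pressure gradient: |∂P/∂n| = 200 Pa / 243000 m = 8.23×10⁻⁴ Pa/m
Geostrophic balance (pressure-gradient force = Coriolis force):
V_g = (1/(fρ)) |∂P/∂n| = 8.23×10⁻⁴ / (5.93×10⁻⁵ × 1.08) = 12.9 m/s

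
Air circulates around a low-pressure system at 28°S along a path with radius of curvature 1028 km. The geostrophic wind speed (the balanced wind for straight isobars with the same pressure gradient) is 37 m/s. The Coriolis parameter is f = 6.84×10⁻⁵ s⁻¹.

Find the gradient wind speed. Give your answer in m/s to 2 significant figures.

Around a low, centrifugal force acts outward with Coriolis, so pressure-gradient force balances both:
(1/ρ)|∂P/∂n| = fV + V²/R  →  V² + fR·V − fR·V_g = 0
With fR = 6.84×10⁻⁵ × 1028×10³ m = 70.3 m/s:
V = [−fR + √((fR)² + 4 fR V_g)]/2 = [−70.3 + √(70.3² + 4×70.3×37)]/2 = 26.8 m/s
Subgeostrophic (V < V_g = 37 m/s), as expected around a low.

27 m/s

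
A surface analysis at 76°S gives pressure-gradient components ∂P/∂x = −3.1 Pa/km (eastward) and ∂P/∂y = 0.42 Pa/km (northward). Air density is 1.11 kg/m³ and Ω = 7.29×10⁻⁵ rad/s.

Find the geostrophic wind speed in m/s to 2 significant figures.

20 m/s

Coriolis parameter at 76°S:
f = 2Ω sin φ = 2 × 7.29×10⁻⁵ × sin 76° = 1.41×10⁻⁴ s⁻¹
In the Southern Hemisphere f is negative: f = −1.41×10⁻⁴ s⁻¹.
Component geostrophic relations (x east, y north):
u_g = −(1/(fρ)) ∂P/∂y,  v_g = (1/(fρ)) ∂P/∂x
u_g = −(0.42×10⁻³)/(−1.41×10⁻⁴ × 1.11) = 2.67 m/s;  v_g = (−3.1×10⁻³)/(−1.41×10⁻⁴ × 1.11) = 19.7 m/s
|V_g| = √(u_g² + v_g²) = 19.9 m/s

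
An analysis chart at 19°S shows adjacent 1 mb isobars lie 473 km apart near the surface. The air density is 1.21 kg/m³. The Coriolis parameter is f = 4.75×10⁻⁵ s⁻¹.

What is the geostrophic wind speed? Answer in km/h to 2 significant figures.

13 km/h

Pressure gradient: |∂P/∂n| = 100 Pa / 473000 m = 2.11×10⁻⁴ Pa/m
Geostrophic balance (pressure-gradient force = Coriolis force):
V_g = (1/(fρ)) |∂P/∂n| = 2.11×10⁻⁴ / (4.75×10⁻⁵ × 1.21) = 3.68 m/s
Converting: 3.68 m/s × 3.6 = 13 km/h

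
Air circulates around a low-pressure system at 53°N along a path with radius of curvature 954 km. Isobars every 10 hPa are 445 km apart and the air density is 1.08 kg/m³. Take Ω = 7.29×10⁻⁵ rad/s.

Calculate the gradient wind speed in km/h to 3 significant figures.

Coriolis parameter at 53°N:
f = 2Ω sin φ = 2 × 7.29×10⁻⁵ × sin 53° = 1.16×10⁻⁴ s⁻¹
Pressure gradient: |∂P/∂n| = 1000 Pa / 445000 m = 2.25×10⁻³ Pa/m
Geostrophic speed: V_g = |∂P/∂n|/(fρ) = 2.25×10⁻³/(1.16×10⁻⁴ × 1.08) = 17.9 m/s
Around a low, centrifugal force acts outward with Coriolis, so pressure-gradient force balances both:
(1/ρ)|∂P/∂n| = fV + V²/R  →  V² + fR·V − fR·V_g = 0
With fR = 1.16×10⁻⁴ × 954×10³ m = 111 m/s:
V = [−fR + √((fR)² + 4 fR V_g)]/2 = [−111 + √(111² + 4×111×17.9)]/2 = 15.7 m/s
Subgeostrophic (V < V_g = 17.9 m/s), as expected around a low.
Converting: 15.7 m/s × 3.6 = 56.4 km/h

56.4 km/h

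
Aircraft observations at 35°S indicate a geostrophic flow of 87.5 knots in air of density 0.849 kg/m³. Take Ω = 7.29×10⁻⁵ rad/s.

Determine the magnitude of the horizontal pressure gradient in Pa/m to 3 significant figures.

Coriolis parameter at 35°S:
f = 2Ω sin φ = 2 × 7.29×10⁻⁵ × sin 35° = 8.36×10⁻⁵ s⁻¹
Wind speed in SI: 87.5 knots = 45.0 m/s
Geostrophic balance rearranged: |∂P/∂n| = f ρ V_g
|∂P/∂n| = 8.36×10⁻⁵ × 0.849 × 45.0 = 3.20×10⁻³ Pa/m

3.20×10⁻³ Pa/m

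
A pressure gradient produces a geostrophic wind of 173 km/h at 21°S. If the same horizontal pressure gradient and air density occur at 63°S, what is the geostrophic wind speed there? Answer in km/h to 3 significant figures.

With the same pressure gradient and density, V_g ∝ 1/f ∝ 1/sin φ.
V₂ = V₁ · sin φ₁ / sin φ₂ = 173 × sin 21° / sin 63°
V₂ = 173 × 0.3584/0.8910 = 69.6 km/h

69.6 km/h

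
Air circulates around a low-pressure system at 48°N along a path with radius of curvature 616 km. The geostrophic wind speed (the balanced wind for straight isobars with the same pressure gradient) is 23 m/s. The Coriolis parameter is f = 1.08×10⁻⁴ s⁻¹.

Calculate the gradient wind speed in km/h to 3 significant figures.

Around a low, centrifugal force acts outward with Coriolis, so pressure-gradient force balances both:
(1/ρ)|∂P/∂n| = fV + V²/R  →  V² + fR·V − fR·V_g = 0
With fR = 1.08×10⁻⁴ × 616×10³ m = 66.5 m/s:
V = [−fR + √((fR)² + 4 fR V_g)]/2 = [−66.5 + √(66.5² + 4×66.5×23)]/2 = 18.1 m/s
Subgeostrophic (V < V_g = 23 m/s), as expected around a low.
Converting: 18.1 m/s × 3.6 = 65.1 km/h

65.1 km/h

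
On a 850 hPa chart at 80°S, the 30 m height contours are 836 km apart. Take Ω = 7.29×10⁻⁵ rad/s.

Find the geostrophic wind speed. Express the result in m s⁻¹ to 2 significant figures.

2.5 m s⁻¹

Coriolis parameter at 80°S:
f = 2Ω sin φ = 2 × 7.29×10⁻⁵ × sin 80° = 1.44×10⁻⁴ s⁻¹
Height gradient: |∂Z/∂n| = 30 m / 836000 m = 3.59×10⁻⁵
On a pressure surface, geostrophic balance gives V_g = (g/f)|∂Z/∂n|:
V_g = 9.81 × 3.59×10⁻⁵ / 1.44×10⁻⁴ = 2.45 m/s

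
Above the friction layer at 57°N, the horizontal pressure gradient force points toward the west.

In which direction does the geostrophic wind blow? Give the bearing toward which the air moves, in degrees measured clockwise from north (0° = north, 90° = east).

The pressure-gradient force points toward the west (bearing 270°).
Geostrophic balance: in the Northern Hemisphere the Coriolis force deflects motion to the right, so the geostrophic wind blows 90° to the right of the pressure-gradient force (low pressure on the left).
Rotating 270° by 90° clockwise gives 000° — the wind blows toward the north.

000°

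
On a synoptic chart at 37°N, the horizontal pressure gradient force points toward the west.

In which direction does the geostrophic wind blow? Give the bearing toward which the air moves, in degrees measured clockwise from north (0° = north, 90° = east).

000°

The pressure-gradient force points toward the west (bearing 270°).
Geostrophic balance: in the Northern Hemisphere the Coriolis force deflects motion to the right, so the geostrophic wind blows 90° to the right of the pressure-gradient force (low pressure on the left).
Rotating 270° by 90° clockwise gives 000° — the wind blows toward the north.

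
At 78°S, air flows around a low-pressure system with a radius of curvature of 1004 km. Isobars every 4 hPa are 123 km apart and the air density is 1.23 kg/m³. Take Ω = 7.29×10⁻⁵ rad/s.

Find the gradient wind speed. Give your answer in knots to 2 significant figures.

Coriolis parameter at 78°S:
f = 2Ω sin φ = 2 × 7.29×10⁻⁵ × sin 78° = 1.43×10⁻⁴ s⁻¹
Pressure gradient: |∂P/∂n| = 400 Pa / 123000 m = 3.25×10⁻³ Pa/m
Geostrophic speed: V_g = |∂P/∂n|/(fρ) = 3.25×10⁻³/(1.43×10⁻⁴ × 1.23) = 18.5 m/s
Around a low, centrifugal force acts outward with Coriolis, so pressure-gradient force balances both:
(1/ρ)|∂P/∂n| = fV + V²/R  →  V² + fR·V − fR·V_g = 0
With fR = 1.43×10⁻⁴ × 1004×10³ m = 143 m/s:
V = [−fR + √((fR)² + 4 fR V_g)]/2 = [−143 + √(143² + 4×143×18.5)]/2 = 16.6 m/s
Subgeostrophic (V < V_g = 18.5 m/s), as expected around a low.
Converting: 16.6 m/s × 1.944 = 32 knots

32 knots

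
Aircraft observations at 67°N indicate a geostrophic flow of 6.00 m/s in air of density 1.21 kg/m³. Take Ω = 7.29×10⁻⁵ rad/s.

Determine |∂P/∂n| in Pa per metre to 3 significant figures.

9.74×10⁻⁴ Pa/m

Coriolis parameter at 67°N:
f = 2Ω sin φ = 2 × 7.29×10⁻⁵ × sin 67° = 1.34×10⁻⁴ s⁻¹
Geostrophic balance rearranged: |∂P/∂n| = f ρ V_g
|∂P/∂n| = 1.34×10⁻⁴ × 1.21 × 6.00 = 9.74×10⁻⁴ Pa/m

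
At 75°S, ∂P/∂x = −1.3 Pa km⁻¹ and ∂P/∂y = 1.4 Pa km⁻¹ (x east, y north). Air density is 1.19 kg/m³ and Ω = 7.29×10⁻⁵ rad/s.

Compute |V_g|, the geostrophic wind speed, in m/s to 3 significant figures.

11.4 m/s

Coriolis parameter at 75°S:
f = 2Ω sin φ = 2 × 7.29×10⁻⁵ × sin 75° = 1.41×10⁻⁴ s⁻¹
In the Southern Hemisphere f is negative: f = −1.41×10⁻⁴ s⁻¹.
Component geostrophic relations (x east, y north):
u_g = −(1/(fρ)) ∂P/∂y,  v_g = (1/(fρ)) ∂P/∂x
u_g = −(1.4×10⁻³)/(−1.41×10⁻⁴ × 1.19) = 8.35 m/s;  v_g = (−1.3×10⁻³)/(−1.41×10⁻⁴ × 1.19) = 7.76 m/s
|V_g| = √(u_g² + v_g²) = 11.4 m/s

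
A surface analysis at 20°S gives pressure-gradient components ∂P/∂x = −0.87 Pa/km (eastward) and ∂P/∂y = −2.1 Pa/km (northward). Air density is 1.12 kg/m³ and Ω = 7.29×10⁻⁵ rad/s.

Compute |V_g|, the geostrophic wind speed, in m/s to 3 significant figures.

40.7 m/s

Coriolis parameter at 20°S:
f = 2Ω sin φ = 2 × 7.29×10⁻⁵ × sin 20° = 4.99×10⁻⁵ s⁻¹
In the Southern Hemisphere f is negative: f = −4.99×10⁻⁵ s⁻¹.
Component geostrophic relations (x east, y north):
u_g = −(1/(fρ)) ∂P/∂y,  v_g = (1/(fρ)) ∂P/∂x
u_g = −(−2.1×10⁻³)/(−4.99×10⁻⁵ × 1.12) = −37.6 m/s;  v_g = (−0.87×10⁻³)/(−4.99×10⁻⁵ × 1.12) = 15.6 m/s
|V_g| = √(u_g² + v_g²) = 40.7 m/s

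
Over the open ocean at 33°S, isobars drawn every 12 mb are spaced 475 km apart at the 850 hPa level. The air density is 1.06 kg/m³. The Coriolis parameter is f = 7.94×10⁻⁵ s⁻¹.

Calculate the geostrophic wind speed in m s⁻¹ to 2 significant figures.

Pressure gradient: |∂P/∂n| = 1200 Pa / 475000 m = 2.53×10⁻³ Pa/m
Geostrophic balance (pressure-gradient force = Coriolis force):
V_g = (1/(fρ)) |∂P/∂n| = 2.53×10⁻³ / (7.94×10⁻⁵ × 1.06) = 30.0 m/s

30 m s⁻¹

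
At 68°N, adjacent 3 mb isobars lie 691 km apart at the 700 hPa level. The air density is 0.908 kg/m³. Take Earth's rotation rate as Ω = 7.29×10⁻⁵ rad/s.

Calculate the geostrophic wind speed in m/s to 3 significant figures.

3.54 m/s

Coriolis parameter at 68°N:
f = 2Ω sin φ = 2 × 7.29×10⁻⁵ × sin 68° = 1.35×10⁻⁴ s⁻¹
Pressure gradient: |∂P/∂n| = 300 Pa / 691000 m = 4.34×10⁻⁴ Pa/m
Geostrophic balance (pressure-gradient force = Coriolis force):
V_g = (1/(fρ)) |∂P/∂n| = 4.34×10⁻⁴ / (1.35×10⁻⁴ × 0.908) = 3.54 m/s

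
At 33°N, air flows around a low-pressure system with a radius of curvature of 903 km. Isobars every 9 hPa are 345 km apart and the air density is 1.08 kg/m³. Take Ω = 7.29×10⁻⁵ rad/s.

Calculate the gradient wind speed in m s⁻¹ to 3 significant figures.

Coriolis parameter at 33°N:
f = 2Ω sin φ = 2 × 7.29×10⁻⁵ × sin 33° = 7.94×10⁻⁵ s⁻¹
Pressure gradient: |∂P/∂n| = 900 Pa / 345000 m = 2.61×10⁻³ Pa/m
Geostrophic speed: V_g = |∂P/∂n|/(fρ) = 2.61×10⁻³/(7.94×10⁻⁵ × 1.08) = 30.4 m/s
Around a low, centrifugal force acts outward with Coriolis, so pressure-gradient force balances both:
(1/ρ)|∂P/∂n| = fV + V²/R  →  V² + fR·V − fR·V_g = 0
With fR = 7.94×10⁻⁵ × 903×10³ m = 71.7 m/s:
V = [−fR + √((fR)² + 4 fR V_g)]/2 = [−71.7 + √(71.7² + 4×71.7×30.4)]/2 = 23 m/s
Subgeostrophic (V < V_g = 30.4 m/s), as expected around a low.

23.0 m s⁻¹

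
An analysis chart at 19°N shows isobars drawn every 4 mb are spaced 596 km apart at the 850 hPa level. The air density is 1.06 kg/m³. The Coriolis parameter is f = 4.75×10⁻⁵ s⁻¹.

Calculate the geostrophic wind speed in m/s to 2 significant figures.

13 m/s

Pressure gradient: |∂P/∂n| = 400 Pa / 596000 m = 6.71×10⁻⁴ Pa/m
Geostrophic balance (pressure-gradient force = Coriolis force):
V_g = (1/(fρ)) |∂P/∂n| = 6.71×10⁻⁴ / (4.75×10⁻⁵ × 1.06) = 13.3 m/s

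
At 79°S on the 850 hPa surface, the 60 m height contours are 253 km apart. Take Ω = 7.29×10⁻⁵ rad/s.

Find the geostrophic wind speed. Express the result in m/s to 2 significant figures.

Coriolis parameter at 79°S:
f = 2Ω sin φ = 2 × 7.29×10⁻⁵ × sin 79° = 1.43×10⁻⁴ s⁻¹
Height gradient: |∂Z/∂n| = 60 m / 253000 m = 2.37×10⁻⁴
On a pressure surface, geostrophic balance gives V_g = (g/f)|∂Z/∂n|:
V_g = 9.81 × 2.37×10⁻⁴ / 1.43×10⁻⁴ = 16.3 m/s

16 m/s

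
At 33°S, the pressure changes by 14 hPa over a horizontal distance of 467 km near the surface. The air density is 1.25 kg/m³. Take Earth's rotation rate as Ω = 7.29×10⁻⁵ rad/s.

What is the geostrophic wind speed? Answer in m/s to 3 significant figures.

30.2 m/s

Coriolis parameter at 33°S:
f = 2Ω sin φ = 2 × 7.29×10⁻⁵ × sin 33° = 7.94×10⁻⁵ s⁻¹
Pressure gradient: |∂P/∂n| = 1400 Pa / 467000 m = 3.00×10⁻³ Pa/m
Geostrophic balance (pressure-gradient force = Coriolis force):
V_g = (1/(fρ)) |∂P/∂n| = 3.00×10⁻³ / (7.94×10⁻⁵ × 1.25) = 30.2 m/s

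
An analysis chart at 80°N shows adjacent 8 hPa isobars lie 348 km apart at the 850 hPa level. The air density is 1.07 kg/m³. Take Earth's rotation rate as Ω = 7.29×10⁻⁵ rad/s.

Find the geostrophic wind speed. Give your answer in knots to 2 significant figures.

29 knots

Coriolis parameter at 80°N:
f = 2Ω sin φ = 2 × 7.29×10⁻⁵ × sin 80° = 1.44×10⁻⁴ s⁻¹
Pressure gradient: |∂P/∂n| = 800 Pa / 348000 m = 2.30×10⁻³ Pa/m
Geostrophic balance (pressure-gradient force = Coriolis force):
V_g = (1/(fρ)) |∂P/∂n| = 2.30×10⁻³ / (1.44×10⁻⁴ × 1.07) = 15.0 m/s
Converting: 15.0 m/s × 1.944 = 29 knots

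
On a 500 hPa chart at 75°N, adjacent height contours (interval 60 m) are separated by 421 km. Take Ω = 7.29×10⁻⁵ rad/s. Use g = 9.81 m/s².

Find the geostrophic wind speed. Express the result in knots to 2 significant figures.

Coriolis parameter at 75°N:
f = 2Ω sin φ = 2 × 7.29×10⁻⁵ × sin 75° = 1.41×10⁻⁴ s⁻¹
Height gradient: |∂Z/∂n| = 60 m / 421000 m = 1.43×10⁻⁴
On a pressure surface, geostrophic balance gives V_g = (g/f)|∂Z/∂n|:
V_g = 9.81 × 1.43×10⁻⁴ / 1.41×10⁻⁴ = 9.93 m/s
Converting: 9.93 m/s × 1.944 = 19 knots

19 knots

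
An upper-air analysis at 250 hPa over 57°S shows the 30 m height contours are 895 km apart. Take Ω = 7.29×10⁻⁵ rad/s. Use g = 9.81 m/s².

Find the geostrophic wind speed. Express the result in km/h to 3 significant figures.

9.68 km/h

Coriolis parameter at 57°S:
f = 2Ω sin φ = 2 × 7.29×10⁻⁵ × sin 57° = 1.22×10⁻⁴ s⁻¹
Height gradient: |∂Z/∂n| = 30 m / 895000 m = 3.35×10⁻⁵
On a pressure surface, geostrophic balance gives V_g = (g/f)|∂Z/∂n|:
V_g = 9.81 × 3.35×10⁻⁵ / 1.22×10⁻⁴ = 2.69 m/s
Converting: 2.69 m/s × 3.6 = 9.68 km/h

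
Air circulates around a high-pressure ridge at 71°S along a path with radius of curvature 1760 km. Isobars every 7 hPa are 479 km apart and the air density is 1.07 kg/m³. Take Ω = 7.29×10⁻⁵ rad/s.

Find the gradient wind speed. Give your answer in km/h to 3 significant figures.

Coriolis parameter at 71°S:
f = 2Ω sin φ = 2 × 7.29×10⁻⁵ × sin 71° = 1.38×10⁻⁴ s⁻¹
Pressure gradient: |∂P/∂n| = 700 Pa / 479000 m = 1.46×10⁻³ Pa/m
Geostrophic speed: V_g = |∂P/∂n|/(fρ) = 1.46×10⁻³/(1.38×10⁻⁴ × 1.07) = 9.91 m/s
Around a high, pressure-gradient force acts outward with centrifugal, so Coriolis balances both:
fV = (1/ρ)|∂P/∂n| + V²/R  →  V² − fR·V + fR·V_g = 0
With fR = 1.38×10⁻⁴ × 1760×10³ m = 243 m/s:
V = [fR − √((fR)² − 4 fR V_g)]/2 = [243 − √(243² − 4×243×9.91)]/2 = 10.3 m/s
Supergeostrophic (V > V_g = 9.91 m/s), as expected around a high.
Converting: 10.3 m/s × 3.6 = 37.3 km/h

37.3 km/h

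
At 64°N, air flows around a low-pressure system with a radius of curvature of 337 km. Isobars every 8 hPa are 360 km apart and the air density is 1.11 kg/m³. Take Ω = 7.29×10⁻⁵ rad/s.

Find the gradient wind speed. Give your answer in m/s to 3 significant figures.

12.0 m/s

Coriolis parameter at 64°N:
f = 2Ω sin φ = 2 × 7.29×10⁻⁵ × sin 64° = 1.31×10⁻⁴ s⁻¹
Pressure gradient: |∂P/∂n| = 800 Pa / 360000 m = 2.22×10⁻³ Pa/m
Geostrophic speed: V_g = |∂P/∂n|/(fρ) = 2.22×10⁻³/(1.31×10⁻⁴ × 1.11) = 15.3 m/s
Around a low, centrifugal force acts outward with Coriolis, so pressure-gradient force balances both:
(1/ρ)|∂P/∂n| = fV + V²/R  →  V² + fR·V − fR·V_g = 0
With fR = 1.31×10⁻⁴ × 337×10³ m = 44.2 m/s:
V = [−fR + √((fR)² + 4 fR V_g)]/2 = [−44.2 + √(44.2² + 4×44.2×15.3)]/2 = 12 m/s
Subgeostrophic (V < V_g = 15.3 m/s), as expected around a low.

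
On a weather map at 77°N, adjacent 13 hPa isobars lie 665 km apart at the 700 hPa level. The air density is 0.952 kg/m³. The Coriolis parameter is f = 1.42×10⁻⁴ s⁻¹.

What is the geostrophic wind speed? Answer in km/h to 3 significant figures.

Pressure gradient: |∂P/∂n| = 1300 Pa / 665000 m = 1.95×10⁻³ Pa/m
Geostrophic balance (pressure-gradient force = Coriolis force):
V_g = (1/(fρ)) |∂P/∂n| = 1.95×10⁻³ / (1.42×10⁻⁴ × 0.952) = 14.5 m/s
Converting: 14.5 m/s × 3.6 = 52.1 km/h

52.1 km/h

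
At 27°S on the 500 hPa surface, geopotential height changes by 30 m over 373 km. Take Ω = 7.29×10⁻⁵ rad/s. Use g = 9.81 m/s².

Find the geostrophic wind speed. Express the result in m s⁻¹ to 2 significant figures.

Coriolis parameter at 27°S:
f = 2Ω sin φ = 2 × 7.29×10⁻⁵ × sin 27° = 6.62×10⁻⁵ s⁻¹
Height gradient: |∂Z/∂n| = 30 m / 373000 m = 8.04×10⁻⁵
On a pressure surface, geostrophic balance gives V_g = (g/f)|∂Z/∂n|:
V_g = 9.81 × 8.04×10⁻⁵ / 6.62×10⁻⁵ = 11.9 m/s

12 m s⁻¹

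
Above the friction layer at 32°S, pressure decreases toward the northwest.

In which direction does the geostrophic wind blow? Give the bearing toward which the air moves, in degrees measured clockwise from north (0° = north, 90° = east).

The pressure-gradient force points toward the northwest (bearing 315°).
Geostrophic balance: in the Southern Hemisphere the Coriolis force deflects motion to the left, so the geostrophic wind blows 90° to the left of the pressure-gradient force (low pressure on the right).
Rotating 315° by 90° counterclockwise gives 225° — the wind blows toward the southwest.

225°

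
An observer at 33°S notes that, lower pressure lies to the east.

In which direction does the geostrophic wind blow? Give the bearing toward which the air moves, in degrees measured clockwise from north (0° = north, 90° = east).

000°

The pressure-gradient force points toward the east (bearing 090°).
Geostrophic balance: in the Southern Hemisphere the Coriolis force deflects motion to the left, so the geostrophic wind blows 90° to the left of the pressure-gradient force (low pressure on the right).
Rotating 090° by 90° counterclockwise gives 000° — the wind blows toward the north.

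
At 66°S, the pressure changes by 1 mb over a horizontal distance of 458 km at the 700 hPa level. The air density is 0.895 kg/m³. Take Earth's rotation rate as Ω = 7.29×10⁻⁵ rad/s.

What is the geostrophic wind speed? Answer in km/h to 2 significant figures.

Coriolis parameter at 66°S:
f = 2Ω sin φ = 2 × 7.29×10⁻⁵ × sin 66° = 1.33×10⁻⁴ s⁻¹
Pressure gradient: |∂P/∂n| = 100 Pa / 458000 m = 2.18×10⁻⁴ Pa/m
Geostrophic balance (pressure-gradient force = Coriolis force):
V_g = (1/(fρ)) |∂P/∂n| = 2.18×10⁻⁴ / (1.33×10⁻⁴ × 0.895) = 1.83 m/s
Converting: 1.83 m/s × 3.6 = 6.6 km/h

6.6 km/h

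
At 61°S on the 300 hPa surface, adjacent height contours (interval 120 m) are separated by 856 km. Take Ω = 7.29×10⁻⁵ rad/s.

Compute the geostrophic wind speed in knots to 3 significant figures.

21.0 knots

Coriolis parameter at 61°S:
f = 2Ω sin φ = 2 × 7.29×10⁻⁵ × sin 61° = 1.28×10⁻⁴ s⁻¹
Height gradient: |∂Z/∂n| = 120 m / 856000 m = 1.40×10⁻⁴
On a pressure surface, geostrophic balance gives V_g = (g/f)|∂Z/∂n|:
V_g = 9.81 × 1.40×10⁻⁴ / 1.28×10⁻⁴ = 10.8 m/s
Converting: 10.8 m/s × 1.944 = 21.0 knots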